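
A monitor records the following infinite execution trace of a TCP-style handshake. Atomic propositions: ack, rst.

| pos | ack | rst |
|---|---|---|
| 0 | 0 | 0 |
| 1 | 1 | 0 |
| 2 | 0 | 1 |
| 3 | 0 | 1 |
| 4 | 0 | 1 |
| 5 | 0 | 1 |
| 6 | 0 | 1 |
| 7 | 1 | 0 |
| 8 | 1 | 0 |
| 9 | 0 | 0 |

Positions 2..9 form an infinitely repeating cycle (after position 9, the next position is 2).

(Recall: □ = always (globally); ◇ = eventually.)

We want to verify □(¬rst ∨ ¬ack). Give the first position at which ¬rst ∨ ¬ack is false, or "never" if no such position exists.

never

¬rst ∨ ¬ack holds at every position 0..9, and those are all the positions the trace ever visits, so the invariant □(¬rst ∨ ¬ack) is never violated.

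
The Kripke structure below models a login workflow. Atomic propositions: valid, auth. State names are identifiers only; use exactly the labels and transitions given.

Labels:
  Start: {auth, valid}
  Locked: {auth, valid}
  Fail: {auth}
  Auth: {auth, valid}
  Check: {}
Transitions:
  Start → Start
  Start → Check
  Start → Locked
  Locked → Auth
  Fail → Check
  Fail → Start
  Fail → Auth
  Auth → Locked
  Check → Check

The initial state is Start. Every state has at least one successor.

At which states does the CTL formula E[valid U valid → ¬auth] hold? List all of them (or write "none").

States satisfying valid: {Start, Locked, Auth}.
States satisfying valid → ¬auth: {Fail, Check}.
States satisfying E[valid U valid → ¬auth]: {Start, Fail, Check}.

{Start, Fail, Check}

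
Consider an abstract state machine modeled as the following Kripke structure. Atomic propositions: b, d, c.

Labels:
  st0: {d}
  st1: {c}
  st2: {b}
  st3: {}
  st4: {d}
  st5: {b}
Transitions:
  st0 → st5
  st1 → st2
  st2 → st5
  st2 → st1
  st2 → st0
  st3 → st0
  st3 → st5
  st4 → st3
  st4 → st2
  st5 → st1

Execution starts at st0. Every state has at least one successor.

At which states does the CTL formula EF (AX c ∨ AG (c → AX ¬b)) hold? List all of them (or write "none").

{st0, st1, st2, st3, st4, st5}

States satisfying AX c ∨ AG (c → AX ¬b): {st5}.
States satisfying EF (AX c ∨ AG (c → AX ¬b)): {st0, st1, st2, st3, st4, st5}.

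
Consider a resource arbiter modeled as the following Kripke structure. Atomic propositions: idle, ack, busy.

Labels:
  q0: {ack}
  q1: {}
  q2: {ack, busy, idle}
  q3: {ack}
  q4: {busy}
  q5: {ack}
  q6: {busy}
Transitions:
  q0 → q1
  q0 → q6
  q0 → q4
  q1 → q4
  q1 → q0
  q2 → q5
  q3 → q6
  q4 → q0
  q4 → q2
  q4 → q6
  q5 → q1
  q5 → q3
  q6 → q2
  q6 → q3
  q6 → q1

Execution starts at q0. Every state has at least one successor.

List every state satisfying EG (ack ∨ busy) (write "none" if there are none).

States satisfying ack ∨ busy: {q0, q2, q3, q4, q5, q6}.
States satisfying EG (ack ∨ busy): {q0, q2, q3, q4, q5, q6}.

{q0, q2, q3, q4, q5, q6}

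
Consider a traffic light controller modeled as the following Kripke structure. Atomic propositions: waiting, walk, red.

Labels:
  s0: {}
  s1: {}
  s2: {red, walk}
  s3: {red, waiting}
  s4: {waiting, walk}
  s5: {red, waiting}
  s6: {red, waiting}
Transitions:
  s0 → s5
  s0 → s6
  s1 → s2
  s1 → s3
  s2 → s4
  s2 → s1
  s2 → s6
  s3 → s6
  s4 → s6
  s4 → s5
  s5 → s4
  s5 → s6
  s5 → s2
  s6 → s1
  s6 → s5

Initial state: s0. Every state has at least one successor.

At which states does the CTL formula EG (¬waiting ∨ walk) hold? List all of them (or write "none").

States satisfying ¬waiting ∨ walk: {s0, s1, s2, s4}.
States satisfying EG (¬waiting ∨ walk): {s1, s2}.

{s1, s2}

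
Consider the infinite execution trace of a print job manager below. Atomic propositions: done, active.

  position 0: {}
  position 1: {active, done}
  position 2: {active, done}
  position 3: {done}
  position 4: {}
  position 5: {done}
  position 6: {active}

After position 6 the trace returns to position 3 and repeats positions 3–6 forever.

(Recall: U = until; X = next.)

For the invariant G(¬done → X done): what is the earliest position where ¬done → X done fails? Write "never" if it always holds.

never

¬done → X done holds at every position 0..6, and those are all the positions the trace ever visits, so the invariant G(¬done → X done) is never violated.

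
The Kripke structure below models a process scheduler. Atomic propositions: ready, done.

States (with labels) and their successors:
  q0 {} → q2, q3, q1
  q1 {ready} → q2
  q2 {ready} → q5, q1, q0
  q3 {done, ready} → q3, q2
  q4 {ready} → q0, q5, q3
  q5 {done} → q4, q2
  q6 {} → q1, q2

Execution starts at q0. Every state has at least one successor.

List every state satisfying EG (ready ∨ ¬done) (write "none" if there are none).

{q0, q1, q2, q3, q4, q6}

States satisfying ready ∨ ¬done: {q0, q1, q2, q3, q4, q6}.
States satisfying EG (ready ∨ ¬done): {q0, q1, q2, q3, q4, q6}.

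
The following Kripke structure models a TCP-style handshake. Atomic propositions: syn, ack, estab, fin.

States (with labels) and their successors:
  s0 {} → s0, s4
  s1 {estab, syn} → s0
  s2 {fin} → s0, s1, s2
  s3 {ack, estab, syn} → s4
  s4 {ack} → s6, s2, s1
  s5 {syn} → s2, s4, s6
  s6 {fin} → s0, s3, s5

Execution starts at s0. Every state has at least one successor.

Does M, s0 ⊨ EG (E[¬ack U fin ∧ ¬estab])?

Violated

States satisfying E[¬ack U fin ∧ ¬estab]: {s2, s5, s6}.
States satisfying EG (E[¬ack U fin ∧ ¬estab]): {s2, s5, s6}.
No suitable path/successor from s0 witnesses the formula.
s0 ∉ Sat(EG (E[¬ack U fin ∧ ¬estab])).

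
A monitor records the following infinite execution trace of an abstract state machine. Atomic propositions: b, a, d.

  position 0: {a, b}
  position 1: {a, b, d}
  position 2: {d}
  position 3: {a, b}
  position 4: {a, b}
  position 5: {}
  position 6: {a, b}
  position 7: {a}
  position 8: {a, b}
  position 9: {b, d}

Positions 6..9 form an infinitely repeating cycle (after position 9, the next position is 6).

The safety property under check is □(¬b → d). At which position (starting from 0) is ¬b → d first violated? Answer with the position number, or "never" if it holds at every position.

Check ¬b → d at each position in order: 0 ✓, 1 ✓, 2 ✓, 3 ✓, 4 ✓.
At position 5 the labels are {}, so ¬b → d is false there. This is the first violation.

5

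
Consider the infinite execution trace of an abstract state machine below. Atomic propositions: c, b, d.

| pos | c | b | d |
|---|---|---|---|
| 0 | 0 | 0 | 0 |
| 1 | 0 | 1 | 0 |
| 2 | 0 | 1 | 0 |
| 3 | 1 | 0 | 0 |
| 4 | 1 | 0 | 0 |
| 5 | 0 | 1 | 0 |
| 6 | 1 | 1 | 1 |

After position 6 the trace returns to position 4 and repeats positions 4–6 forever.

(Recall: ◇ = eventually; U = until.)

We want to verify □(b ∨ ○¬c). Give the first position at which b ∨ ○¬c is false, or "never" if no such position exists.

Check b ∨ ○¬c at each position in order: 0 ✓, 1 ✓, 2 ✓.
At position 3 the labels are {c} and the next position 4 has {c}, so b ∨ ○¬c is false there. This is the first violation.

3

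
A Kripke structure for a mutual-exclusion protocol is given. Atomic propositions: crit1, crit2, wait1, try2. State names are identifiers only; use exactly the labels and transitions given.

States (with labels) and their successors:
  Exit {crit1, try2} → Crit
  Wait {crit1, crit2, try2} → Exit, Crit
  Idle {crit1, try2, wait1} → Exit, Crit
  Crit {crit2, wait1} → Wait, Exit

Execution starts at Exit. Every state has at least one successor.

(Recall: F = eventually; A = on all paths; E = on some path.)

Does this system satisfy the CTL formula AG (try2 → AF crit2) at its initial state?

Holds

States satisfying try2 → AF crit2: {Exit, Wait, Idle, Crit}.
States satisfying AG (try2 → AF crit2): {Exit, Wait, Idle, Crit}.
Every state reachable from Exit satisfies try2 → AF crit2.
Exit ∈ Sat(AG (try2 → AF crit2)).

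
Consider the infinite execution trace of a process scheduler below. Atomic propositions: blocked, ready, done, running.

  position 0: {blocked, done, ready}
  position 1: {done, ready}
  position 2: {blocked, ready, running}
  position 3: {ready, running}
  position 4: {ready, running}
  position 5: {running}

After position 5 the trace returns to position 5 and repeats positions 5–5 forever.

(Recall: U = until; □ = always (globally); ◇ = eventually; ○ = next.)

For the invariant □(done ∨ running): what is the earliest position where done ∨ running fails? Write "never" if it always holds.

never

done ∨ running holds at every position 0..5, and those are all the positions the trace ever visits, so the invariant □(done ∨ running) is never violated.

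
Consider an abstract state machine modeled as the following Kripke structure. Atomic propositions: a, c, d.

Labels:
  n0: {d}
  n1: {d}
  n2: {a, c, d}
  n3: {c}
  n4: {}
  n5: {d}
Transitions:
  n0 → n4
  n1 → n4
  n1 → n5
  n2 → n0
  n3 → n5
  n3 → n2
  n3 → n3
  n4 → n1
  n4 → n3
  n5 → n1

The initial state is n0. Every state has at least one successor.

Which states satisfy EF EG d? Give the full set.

{n0, n1, n2, n3, n4, n5}

States satisfying EG d: {n1, n5}.
States satisfying EF EG d: {n0, n1, n2, n3, n4, n5}.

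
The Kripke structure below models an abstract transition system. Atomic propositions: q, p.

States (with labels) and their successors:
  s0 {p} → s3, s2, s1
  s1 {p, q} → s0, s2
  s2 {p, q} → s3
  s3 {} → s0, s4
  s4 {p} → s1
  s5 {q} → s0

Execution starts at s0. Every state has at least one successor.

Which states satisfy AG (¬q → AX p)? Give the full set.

none

States satisfying ¬q → AX p: {s1, s2, s3, s4, s5}.
States satisfying AG (¬q → AX p): ∅.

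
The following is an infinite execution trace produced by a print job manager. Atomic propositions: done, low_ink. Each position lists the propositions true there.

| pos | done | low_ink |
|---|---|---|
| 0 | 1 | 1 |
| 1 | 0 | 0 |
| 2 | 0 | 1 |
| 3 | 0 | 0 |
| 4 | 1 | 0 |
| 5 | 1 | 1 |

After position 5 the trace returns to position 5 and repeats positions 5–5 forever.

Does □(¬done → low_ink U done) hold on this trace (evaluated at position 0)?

Does not hold

¬done → low_ink U done must hold at every position from 0 onward. It fails at position 1, so □(¬done → low_ink U done) is false.
Positions where ¬done holds: 1, 2, 3.
Check low_ink U done at each: 1→fails, 2→fails, 3→fails.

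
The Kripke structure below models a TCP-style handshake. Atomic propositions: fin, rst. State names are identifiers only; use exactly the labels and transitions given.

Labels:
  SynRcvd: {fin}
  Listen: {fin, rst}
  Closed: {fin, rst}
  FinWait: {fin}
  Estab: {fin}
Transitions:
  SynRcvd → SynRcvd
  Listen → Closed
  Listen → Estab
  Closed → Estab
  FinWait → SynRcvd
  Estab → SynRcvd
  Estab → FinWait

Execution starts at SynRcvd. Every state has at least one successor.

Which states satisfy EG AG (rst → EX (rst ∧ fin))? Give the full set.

States satisfying AG (rst → EX (rst ∧ fin)): {SynRcvd, FinWait, Estab}.
States satisfying EG AG (rst → EX (rst ∧ fin)): {SynRcvd, FinWait, Estab}.

{SynRcvd, FinWait, Estab}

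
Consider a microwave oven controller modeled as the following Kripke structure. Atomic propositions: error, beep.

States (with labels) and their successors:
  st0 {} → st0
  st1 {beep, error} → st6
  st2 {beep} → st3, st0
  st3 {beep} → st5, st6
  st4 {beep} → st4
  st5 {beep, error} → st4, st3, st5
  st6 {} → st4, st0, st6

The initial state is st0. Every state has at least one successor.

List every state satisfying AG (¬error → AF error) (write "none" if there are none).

States satisfying ¬error → AF error: {st1, st5}.
States satisfying AG (¬error → AF error): ∅.

none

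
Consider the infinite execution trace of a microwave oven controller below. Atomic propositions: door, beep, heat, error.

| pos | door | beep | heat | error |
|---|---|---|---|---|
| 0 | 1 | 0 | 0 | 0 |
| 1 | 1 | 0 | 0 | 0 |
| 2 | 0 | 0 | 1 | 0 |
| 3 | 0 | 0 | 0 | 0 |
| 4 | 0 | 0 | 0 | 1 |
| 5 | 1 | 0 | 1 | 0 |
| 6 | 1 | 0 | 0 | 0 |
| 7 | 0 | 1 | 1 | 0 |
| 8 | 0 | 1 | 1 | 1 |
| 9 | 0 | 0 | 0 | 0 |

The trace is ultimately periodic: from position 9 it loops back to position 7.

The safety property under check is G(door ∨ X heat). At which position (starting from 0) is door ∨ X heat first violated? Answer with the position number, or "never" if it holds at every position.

Check door ∨ X heat at each position in order: 0 ✓, 1 ✓.
At position 2 the labels are {heat} and the next position 3 has {}, so door ∨ X heat is false there. This is the first violation.

2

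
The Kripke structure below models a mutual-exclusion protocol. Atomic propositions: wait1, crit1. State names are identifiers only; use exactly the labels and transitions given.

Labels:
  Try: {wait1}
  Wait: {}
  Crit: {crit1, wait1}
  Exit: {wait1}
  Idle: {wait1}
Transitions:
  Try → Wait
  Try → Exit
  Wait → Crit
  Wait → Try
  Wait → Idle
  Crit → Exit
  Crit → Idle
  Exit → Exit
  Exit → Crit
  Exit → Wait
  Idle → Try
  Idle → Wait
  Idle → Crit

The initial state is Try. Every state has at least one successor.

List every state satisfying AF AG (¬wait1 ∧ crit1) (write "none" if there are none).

none

States satisfying AG (¬wait1 ∧ crit1): ∅.
States satisfying AF AG (¬wait1 ∧ crit1): ∅.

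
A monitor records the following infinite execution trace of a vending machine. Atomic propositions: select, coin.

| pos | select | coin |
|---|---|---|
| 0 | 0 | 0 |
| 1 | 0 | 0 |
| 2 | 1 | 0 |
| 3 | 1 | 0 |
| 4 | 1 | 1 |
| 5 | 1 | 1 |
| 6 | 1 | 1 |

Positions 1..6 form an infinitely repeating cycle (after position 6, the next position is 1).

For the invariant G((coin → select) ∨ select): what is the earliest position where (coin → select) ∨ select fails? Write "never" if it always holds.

never

(coin → select) ∨ select holds at every position 0..6, and those are all the positions the trace ever visits, so the invariant G((coin → select) ∨ select) is never violated.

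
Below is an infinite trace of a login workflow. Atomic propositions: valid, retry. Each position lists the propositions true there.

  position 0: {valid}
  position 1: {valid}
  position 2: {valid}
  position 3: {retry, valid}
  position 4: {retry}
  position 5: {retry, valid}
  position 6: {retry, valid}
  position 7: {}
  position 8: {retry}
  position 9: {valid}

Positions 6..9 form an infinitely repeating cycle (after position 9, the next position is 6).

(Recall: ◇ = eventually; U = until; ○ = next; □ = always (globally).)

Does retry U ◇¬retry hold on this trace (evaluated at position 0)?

Holds

Walking from position 0: ◇¬retry first holds at position 0, and retry holds at every earlier position along the way, so retry U ◇¬retry holds.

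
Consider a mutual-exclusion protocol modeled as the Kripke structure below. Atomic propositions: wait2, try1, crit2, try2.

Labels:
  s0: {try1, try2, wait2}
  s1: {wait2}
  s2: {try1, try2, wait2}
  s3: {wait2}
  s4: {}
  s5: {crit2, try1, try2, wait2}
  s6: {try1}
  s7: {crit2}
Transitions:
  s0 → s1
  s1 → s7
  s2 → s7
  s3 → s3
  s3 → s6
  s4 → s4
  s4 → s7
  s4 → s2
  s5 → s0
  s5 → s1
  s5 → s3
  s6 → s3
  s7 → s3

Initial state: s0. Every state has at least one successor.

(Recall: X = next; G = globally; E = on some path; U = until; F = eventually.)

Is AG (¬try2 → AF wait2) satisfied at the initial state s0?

Satisfied

States satisfying ¬try2 → AF wait2: {s0, s1, s2, s3, s5, s6, s7}.
States satisfying AG (¬try2 → AF wait2): {s0, s1, s2, s3, s5, s6, s7}.
Every state reachable from s0 satisfies ¬try2 → AF wait2.
s0 ∈ Sat(AG (¬try2 → AF wait2)).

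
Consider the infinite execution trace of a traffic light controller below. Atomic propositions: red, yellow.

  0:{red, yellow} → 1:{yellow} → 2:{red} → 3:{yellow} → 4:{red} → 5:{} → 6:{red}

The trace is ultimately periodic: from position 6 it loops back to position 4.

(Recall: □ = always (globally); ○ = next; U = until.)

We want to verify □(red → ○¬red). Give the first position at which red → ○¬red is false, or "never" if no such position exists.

Check red → ○¬red at each position in order: 0 ✓, 1 ✓, 2 ✓, 3 ✓, 4 ✓, 5 ✓.
At position 6 the labels are {red} and the next position 4 has {red}, so red → ○¬red is false there. This is the first violation.

6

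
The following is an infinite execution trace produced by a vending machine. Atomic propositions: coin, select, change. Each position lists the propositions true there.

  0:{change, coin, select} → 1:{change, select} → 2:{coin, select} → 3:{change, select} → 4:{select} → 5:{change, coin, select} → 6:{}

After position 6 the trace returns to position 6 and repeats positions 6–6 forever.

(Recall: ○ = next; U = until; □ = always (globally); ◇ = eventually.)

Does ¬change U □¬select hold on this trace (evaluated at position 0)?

Walking from position 0: at position 0, □¬select has not yet held and ¬change fails, so ¬change U □¬select is false.

Does not hold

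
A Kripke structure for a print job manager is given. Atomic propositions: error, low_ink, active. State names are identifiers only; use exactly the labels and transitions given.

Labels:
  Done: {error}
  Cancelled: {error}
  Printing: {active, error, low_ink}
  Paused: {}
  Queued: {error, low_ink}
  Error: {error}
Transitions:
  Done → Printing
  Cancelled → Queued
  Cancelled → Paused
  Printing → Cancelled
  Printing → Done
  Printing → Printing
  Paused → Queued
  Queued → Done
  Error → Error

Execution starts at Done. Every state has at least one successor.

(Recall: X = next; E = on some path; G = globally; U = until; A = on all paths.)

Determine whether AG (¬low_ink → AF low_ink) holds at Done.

States satisfying ¬low_ink → AF low_ink: {Done, Cancelled, Printing, Paused, Queued}.
States satisfying AG (¬low_ink → AF low_ink): {Done, Cancelled, Printing, Paused, Queued}.
Every state reachable from Done satisfies ¬low_ink → AF low_ink.
Done ∈ Sat(AG (¬low_ink → AF low_ink)).

Holds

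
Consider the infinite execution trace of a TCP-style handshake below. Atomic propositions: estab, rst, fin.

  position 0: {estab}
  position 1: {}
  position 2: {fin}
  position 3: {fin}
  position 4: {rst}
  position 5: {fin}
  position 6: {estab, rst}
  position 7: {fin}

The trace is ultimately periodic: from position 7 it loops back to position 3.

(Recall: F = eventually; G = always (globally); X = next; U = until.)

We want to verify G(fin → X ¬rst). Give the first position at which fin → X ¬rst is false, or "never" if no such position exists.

3

Check fin → X ¬rst at each position in order: 0 ✓, 1 ✓, 2 ✓.
At position 3 the labels are {fin} and the next position 4 has {rst}, so fin → X ¬rst is false there. This is the first violation.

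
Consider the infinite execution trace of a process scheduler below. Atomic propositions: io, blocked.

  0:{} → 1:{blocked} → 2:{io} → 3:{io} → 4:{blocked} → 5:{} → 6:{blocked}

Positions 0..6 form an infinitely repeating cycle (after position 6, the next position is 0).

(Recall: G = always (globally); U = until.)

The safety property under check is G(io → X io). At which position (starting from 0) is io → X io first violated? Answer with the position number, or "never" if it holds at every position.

3

Check io → X io at each position in order: 0 ✓, 1 ✓, 2 ✓.
At position 3 the labels are {io} and the next position 4 has {blocked}, so io → X io is false there. This is the first violation.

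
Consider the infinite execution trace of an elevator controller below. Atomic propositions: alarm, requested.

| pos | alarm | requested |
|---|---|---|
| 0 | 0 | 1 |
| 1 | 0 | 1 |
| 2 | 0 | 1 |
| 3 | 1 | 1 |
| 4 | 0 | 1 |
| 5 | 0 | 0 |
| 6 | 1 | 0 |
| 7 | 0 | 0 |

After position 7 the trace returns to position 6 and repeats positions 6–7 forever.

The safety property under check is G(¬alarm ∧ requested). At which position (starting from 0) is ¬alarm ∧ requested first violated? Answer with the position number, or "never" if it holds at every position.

3

Check ¬alarm ∧ requested at each position in order: 0 ✓, 1 ✓, 2 ✓.
At position 3 the labels are {alarm, requested}, so ¬alarm ∧ requested is false there. This is the first violation.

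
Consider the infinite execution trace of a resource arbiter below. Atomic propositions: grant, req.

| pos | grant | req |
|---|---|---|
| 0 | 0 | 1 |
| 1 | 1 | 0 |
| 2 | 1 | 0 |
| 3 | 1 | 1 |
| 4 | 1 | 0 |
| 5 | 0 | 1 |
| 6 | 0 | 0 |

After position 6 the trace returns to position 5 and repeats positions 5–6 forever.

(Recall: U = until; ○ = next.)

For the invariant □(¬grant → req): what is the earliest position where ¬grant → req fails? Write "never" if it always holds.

Check ¬grant → req at each position in order: 0 ✓, 1 ✓, 2 ✓, 3 ✓, 4 ✓, 5 ✓.
At position 6 the labels are {}, so ¬grant → req is false there. This is the first violation.

6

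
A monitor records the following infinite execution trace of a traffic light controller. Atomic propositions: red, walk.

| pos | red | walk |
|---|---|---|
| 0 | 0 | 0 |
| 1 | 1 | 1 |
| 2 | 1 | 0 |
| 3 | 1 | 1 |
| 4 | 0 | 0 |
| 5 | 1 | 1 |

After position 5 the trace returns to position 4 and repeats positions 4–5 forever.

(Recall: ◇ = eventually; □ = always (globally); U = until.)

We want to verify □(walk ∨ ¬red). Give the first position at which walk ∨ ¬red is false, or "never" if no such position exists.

2

Check walk ∨ ¬red at each position in order: 0 ✓, 1 ✓.
At position 2 the labels are {red}, so walk ∨ ¬red is false there. This is the first violation.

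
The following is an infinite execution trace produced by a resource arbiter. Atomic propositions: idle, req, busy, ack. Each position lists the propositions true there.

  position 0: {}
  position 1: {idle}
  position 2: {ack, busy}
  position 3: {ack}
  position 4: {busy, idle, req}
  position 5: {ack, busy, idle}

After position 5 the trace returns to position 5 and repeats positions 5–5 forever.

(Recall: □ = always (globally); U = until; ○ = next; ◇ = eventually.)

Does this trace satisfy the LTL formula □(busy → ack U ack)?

Does not hold

busy → ack U ack must hold at every position from 0 onward. It fails at position 4, so □(busy → ack U ack) is false.
Positions where busy holds: 2, 4, 5.
Check ack U ack at each: 2→ok, 4→fails, 5→ok.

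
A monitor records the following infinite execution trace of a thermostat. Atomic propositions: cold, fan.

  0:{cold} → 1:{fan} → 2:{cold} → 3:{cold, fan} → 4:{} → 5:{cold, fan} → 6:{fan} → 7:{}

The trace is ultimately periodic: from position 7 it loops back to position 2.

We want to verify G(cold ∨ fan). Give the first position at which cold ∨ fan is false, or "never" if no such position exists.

Check cold ∨ fan at each position in order: 0 ✓, 1 ✓, 2 ✓, 3 ✓.
At position 4 the labels are {}, so cold ∨ fan is false there. This is the first violation.

4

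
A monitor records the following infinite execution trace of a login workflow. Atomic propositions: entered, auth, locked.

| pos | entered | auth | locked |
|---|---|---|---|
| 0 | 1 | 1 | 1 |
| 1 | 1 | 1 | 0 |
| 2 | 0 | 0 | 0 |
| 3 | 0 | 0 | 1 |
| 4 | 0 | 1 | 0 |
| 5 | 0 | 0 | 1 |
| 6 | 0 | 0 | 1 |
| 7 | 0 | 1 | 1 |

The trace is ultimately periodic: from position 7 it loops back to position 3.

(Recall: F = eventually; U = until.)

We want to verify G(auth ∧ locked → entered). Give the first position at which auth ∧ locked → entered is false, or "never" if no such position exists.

7

Check auth ∧ locked → entered at each position in order: 0 ✓, 1 ✓, 2 ✓, 3 ✓, 4 ✓, 5 ✓, 6 ✓.
At position 7 the labels are {auth, locked}, so auth ∧ locked → entered is false there. This is the first violation.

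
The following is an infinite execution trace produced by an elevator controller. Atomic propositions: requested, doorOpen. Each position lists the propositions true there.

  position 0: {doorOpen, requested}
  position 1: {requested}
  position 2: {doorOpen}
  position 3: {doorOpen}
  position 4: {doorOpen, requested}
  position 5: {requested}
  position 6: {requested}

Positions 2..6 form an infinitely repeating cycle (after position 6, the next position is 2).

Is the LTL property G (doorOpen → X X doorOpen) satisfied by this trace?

doorOpen → X X doorOpen must hold at every position from 0 onward. It fails at position 3, so G (doorOpen → X X doorOpen) is false.
Positions where doorOpen holds: 0, 2, 3, 4.
Check X X doorOpen at each: 0→ok, 2→ok, 3→fails, 4→fails.

No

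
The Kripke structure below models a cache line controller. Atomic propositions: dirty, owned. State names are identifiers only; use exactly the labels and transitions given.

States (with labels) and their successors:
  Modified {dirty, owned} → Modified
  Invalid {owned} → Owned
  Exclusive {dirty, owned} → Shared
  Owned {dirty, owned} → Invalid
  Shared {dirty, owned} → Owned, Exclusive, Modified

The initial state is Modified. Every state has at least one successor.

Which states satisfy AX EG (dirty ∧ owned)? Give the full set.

{Modified, Exclusive}

States satisfying EG (dirty ∧ owned): {Modified, Exclusive, Shared}.
States satisfying AX EG (dirty ∧ owned): {Modified, Exclusive}.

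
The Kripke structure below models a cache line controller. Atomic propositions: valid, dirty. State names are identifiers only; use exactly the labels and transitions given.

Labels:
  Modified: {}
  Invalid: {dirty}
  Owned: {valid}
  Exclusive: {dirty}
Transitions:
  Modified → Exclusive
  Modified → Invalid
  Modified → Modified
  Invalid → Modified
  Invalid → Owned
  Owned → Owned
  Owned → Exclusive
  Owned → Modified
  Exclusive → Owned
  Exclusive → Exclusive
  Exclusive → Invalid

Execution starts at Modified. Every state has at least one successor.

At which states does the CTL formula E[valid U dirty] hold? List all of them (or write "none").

States satisfying valid: {Owned}.
States satisfying dirty: {Invalid, Exclusive}.
States satisfying E[valid U dirty]: {Invalid, Owned, Exclusive}.

{Invalid, Owned, Exclusive}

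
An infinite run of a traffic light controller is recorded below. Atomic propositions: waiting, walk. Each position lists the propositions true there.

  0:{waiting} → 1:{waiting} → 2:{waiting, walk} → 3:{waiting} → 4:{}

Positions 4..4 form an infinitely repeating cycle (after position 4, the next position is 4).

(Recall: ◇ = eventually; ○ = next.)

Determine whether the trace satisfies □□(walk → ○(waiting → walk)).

□(walk → ○(waiting → walk)) must hold at every position from 0 onward. It fails at position 0, so □□(walk → ○(waiting → walk)) is false.

Does not hold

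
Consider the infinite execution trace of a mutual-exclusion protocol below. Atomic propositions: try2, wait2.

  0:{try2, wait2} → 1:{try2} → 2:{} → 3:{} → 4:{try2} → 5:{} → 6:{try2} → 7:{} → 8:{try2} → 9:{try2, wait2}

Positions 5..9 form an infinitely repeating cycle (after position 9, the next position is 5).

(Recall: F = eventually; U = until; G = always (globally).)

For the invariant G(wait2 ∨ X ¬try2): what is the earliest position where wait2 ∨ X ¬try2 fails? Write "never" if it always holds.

Check wait2 ∨ X ¬try2 at each position in order: 0 ✓, 1 ✓, 2 ✓.
At position 3 the labels are {} and the next position 4 has {try2}, so wait2 ∨ X ¬try2 is false there. This is the first violation.

3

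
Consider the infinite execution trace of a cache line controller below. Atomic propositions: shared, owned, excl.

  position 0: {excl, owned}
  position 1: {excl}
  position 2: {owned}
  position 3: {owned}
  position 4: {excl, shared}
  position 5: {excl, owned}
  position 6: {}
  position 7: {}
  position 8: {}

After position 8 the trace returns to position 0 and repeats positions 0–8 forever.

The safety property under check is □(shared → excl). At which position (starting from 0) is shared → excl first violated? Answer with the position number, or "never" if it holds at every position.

shared → excl holds at every position 0..8, and those are all the positions the trace ever visits, so the invariant □(shared → excl) is never violated.

never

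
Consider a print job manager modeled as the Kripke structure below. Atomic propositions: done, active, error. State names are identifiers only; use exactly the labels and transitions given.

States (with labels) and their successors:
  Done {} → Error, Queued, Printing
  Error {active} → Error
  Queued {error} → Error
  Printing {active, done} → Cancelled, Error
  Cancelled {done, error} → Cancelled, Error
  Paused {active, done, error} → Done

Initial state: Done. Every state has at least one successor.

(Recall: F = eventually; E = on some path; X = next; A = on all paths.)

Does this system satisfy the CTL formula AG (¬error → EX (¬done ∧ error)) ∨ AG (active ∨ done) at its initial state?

Does not hold

States satisfying ¬error → EX (¬done ∧ error): {Done, Queued, Cancelled, Paused}.
States satisfying AG (¬error → EX (¬done ∧ error)): ∅.
States satisfying active ∨ done: {Error, Printing, Cancelled, Paused}.
States satisfying AG (active ∨ done): {Error, Printing, Cancelled}.
States satisfying AG (¬error → EX (¬done ∧ error)) ∨ AG (active ∨ done): {Error, Printing, Cancelled}.
Done ∉ Sat(AG (¬error → EX (¬done ∧ error)) ∨ AG (active ∨ done)).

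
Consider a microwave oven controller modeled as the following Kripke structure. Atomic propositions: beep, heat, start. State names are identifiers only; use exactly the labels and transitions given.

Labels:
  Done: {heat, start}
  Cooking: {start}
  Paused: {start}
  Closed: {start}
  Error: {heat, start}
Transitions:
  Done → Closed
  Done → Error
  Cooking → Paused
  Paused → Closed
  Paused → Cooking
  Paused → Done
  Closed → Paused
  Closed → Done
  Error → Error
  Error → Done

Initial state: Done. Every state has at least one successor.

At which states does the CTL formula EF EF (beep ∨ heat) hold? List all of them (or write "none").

{Done, Cooking, Paused, Closed, Error}

States satisfying EF (beep ∨ heat): {Done, Cooking, Paused, Closed, Error}.
States satisfying EF EF (beep ∨ heat): {Done, Cooking, Paused, Closed, Error}.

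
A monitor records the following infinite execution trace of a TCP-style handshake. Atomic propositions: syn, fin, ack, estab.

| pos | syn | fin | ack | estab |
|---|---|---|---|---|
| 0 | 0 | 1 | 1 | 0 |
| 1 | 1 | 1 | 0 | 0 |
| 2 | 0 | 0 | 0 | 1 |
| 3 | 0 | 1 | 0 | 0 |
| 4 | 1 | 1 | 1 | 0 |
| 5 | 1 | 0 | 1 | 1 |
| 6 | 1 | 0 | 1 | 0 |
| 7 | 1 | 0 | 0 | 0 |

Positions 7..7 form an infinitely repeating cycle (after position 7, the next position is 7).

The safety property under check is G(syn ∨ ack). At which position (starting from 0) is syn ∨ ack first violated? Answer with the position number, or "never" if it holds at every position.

Check syn ∨ ack at each position in order: 0 ✓, 1 ✓.
At position 2 the labels are {estab}, so syn ∨ ack is false there. This is the first violation.

2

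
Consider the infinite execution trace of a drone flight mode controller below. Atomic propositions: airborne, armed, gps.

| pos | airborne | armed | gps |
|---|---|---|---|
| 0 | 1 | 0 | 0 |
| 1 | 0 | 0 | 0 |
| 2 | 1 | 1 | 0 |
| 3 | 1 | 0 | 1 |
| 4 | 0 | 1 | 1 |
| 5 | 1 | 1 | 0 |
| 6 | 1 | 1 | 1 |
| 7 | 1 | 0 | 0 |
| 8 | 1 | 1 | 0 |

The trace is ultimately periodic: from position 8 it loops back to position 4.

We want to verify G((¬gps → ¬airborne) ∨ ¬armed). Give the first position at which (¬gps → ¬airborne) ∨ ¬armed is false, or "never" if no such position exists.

2

Check (¬gps → ¬airborne) ∨ ¬armed at each position in order: 0 ✓, 1 ✓.
At position 2 the labels are {airborne, armed}, so (¬gps → ¬airborne) ∨ ¬armed is false there. This is the first violation.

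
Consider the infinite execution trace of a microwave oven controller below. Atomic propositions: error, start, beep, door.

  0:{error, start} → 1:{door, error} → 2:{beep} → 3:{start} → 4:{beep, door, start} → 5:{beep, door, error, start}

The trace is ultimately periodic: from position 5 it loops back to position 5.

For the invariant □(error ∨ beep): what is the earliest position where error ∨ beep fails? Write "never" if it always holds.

Check error ∨ beep at each position in order: 0 ✓, 1 ✓, 2 ✓.
At position 3 the labels are {start}, so error ∨ beep is false there. This is the first violation.

3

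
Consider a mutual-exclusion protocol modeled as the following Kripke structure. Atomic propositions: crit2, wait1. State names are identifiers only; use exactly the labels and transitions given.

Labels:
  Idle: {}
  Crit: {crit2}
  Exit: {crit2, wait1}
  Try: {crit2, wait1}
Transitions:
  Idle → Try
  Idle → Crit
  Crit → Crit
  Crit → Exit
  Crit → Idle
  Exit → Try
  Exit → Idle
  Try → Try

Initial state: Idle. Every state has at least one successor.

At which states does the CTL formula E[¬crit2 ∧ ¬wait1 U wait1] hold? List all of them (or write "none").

States satisfying ¬crit2 ∧ ¬wait1: {Idle}.
States satisfying wait1: {Exit, Try}.
States satisfying E[¬crit2 ∧ ¬wait1 U wait1]: {Idle, Exit, Try}.

{Idle, Exit, Try}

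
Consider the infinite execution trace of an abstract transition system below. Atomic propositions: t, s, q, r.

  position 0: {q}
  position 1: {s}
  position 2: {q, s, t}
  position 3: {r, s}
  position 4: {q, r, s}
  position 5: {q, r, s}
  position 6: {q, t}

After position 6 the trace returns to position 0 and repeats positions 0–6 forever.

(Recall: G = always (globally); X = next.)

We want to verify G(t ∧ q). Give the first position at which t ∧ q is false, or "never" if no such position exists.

0

At position 0 the labels are {q}, so t ∧ q is false there. This is the first violation.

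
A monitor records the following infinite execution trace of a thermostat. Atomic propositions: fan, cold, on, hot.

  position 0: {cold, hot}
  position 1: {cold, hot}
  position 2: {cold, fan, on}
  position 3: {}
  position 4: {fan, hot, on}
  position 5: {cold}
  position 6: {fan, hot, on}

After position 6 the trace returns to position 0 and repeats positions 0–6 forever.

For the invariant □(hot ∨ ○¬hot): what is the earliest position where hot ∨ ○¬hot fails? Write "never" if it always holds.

3

Check hot ∨ ○¬hot at each position in order: 0 ✓, 1 ✓, 2 ✓.
At position 3 the labels are {} and the next position 4 has {fan, hot, on}, so hot ∨ ○¬hot is false there. This is the first violation.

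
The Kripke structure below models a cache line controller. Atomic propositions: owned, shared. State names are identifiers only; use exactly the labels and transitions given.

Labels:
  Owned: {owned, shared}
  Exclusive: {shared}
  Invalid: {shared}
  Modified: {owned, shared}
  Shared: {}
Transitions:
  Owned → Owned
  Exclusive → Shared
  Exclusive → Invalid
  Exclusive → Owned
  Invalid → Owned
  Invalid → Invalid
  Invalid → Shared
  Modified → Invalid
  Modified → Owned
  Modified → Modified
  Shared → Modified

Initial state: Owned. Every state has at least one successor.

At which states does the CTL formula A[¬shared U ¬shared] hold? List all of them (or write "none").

{Shared}

States satisfying ¬shared: {Shared}.
States satisfying A[¬shared U ¬shared]: {Shared}.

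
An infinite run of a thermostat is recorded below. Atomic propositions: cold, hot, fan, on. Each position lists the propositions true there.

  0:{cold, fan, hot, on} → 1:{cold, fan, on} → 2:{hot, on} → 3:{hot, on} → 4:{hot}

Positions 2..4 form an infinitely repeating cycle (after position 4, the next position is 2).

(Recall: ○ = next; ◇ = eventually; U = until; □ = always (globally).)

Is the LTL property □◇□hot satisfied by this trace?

Yes

◇□hot holds at every position 0..4, and those are all positions ever visited, so □◇□hot holds.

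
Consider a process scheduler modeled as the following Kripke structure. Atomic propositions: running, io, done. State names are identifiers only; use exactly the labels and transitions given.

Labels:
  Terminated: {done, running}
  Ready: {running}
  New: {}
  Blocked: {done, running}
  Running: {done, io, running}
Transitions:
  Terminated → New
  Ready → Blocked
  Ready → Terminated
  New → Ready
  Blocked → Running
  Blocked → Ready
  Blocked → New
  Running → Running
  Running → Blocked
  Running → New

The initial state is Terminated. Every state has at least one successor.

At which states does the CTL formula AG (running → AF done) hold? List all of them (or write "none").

States satisfying running → AF done: {Terminated, Ready, New, Blocked, Running}.
States satisfying AG (running → AF done): {Terminated, Ready, New, Blocked, Running}.

{Terminated, Ready, New, Blocked, Running}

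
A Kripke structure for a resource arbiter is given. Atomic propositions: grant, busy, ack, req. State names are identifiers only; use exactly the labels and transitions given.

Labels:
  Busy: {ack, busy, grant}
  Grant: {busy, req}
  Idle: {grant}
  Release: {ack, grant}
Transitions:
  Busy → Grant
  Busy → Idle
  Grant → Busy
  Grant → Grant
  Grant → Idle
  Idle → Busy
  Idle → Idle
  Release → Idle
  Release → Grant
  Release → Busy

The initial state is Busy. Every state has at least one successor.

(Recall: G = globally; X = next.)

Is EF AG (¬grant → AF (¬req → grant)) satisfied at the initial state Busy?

Holds

States satisfying AG (¬grant → AF (¬req → grant)): {Busy, Grant, Idle, Release}.
States satisfying EF AG (¬grant → AF (¬req → grant)): {Busy, Grant, Idle, Release}.
Some path from Busy reaches a state where AG (¬grant → AF (¬req → grant)) holds.
Busy ∈ Sat(EF AG (¬grant → AF (¬req → grant))).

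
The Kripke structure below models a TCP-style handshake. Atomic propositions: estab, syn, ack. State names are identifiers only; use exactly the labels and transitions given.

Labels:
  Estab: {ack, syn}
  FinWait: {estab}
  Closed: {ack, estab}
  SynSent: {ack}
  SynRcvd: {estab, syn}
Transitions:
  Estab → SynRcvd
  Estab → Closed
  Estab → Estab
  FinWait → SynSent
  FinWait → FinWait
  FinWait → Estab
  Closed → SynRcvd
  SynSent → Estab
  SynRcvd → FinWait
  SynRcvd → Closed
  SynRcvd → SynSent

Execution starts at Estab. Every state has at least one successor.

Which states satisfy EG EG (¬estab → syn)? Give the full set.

States satisfying EG (¬estab → syn): {Estab, FinWait, Closed, SynRcvd}.
States satisfying EG EG (¬estab → syn): {Estab, FinWait, Closed, SynRcvd}.

{Estab, FinWait, Closed, SynRcvd}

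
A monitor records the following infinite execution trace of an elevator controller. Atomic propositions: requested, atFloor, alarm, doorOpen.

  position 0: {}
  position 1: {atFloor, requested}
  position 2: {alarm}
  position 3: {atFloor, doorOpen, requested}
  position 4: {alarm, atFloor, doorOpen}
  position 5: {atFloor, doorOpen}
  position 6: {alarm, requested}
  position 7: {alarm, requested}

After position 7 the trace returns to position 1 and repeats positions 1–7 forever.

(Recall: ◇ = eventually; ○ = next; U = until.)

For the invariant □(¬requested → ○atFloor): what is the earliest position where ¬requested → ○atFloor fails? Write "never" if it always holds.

5

Check ¬requested → ○atFloor at each position in order: 0 ✓, 1 ✓, 2 ✓, 3 ✓, 4 ✓.
At position 5 the labels are {atFloor, doorOpen} and the next position 6 has {alarm, requested}, so ¬requested → ○atFloor is false there. This is the first violation.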